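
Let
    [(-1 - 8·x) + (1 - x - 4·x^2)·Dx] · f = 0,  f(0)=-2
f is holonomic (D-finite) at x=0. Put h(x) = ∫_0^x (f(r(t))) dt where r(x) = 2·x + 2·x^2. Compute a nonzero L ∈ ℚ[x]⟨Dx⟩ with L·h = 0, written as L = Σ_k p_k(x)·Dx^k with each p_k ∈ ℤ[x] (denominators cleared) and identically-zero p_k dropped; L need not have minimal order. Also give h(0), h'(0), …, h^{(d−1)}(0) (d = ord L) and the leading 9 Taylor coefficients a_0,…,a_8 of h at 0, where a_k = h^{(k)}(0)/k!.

f: a_k = -2, -2, -10, -18, -58, -130, -362, -882, -2330, …
h₀=f(r): pull back L_f along r ⇒ L₀.
h=∫h₀ ⇒ L = L₀·Dx.
L = (2 + 36·x + 96·x^2 + 64·x^3)·Dx + (-1 + 2·x + 18·x^2 + 32·x^3 + 16·x^4)·Dx^2  (order 2).
h: a_k = 0, -2, -2, -44/3, -56, -280, -1384, -49680/7, -37152, …
ICs: h(0) = 0, h′(0) = -2.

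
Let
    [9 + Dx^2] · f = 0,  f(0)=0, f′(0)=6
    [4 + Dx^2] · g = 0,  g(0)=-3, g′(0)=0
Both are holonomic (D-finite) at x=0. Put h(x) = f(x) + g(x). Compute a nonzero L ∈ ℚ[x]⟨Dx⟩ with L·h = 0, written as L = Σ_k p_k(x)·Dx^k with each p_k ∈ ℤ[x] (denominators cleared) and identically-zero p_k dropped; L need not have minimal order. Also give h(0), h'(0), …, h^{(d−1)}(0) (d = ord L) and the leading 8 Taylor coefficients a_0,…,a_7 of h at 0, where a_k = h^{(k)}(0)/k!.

f: a_k = 0, 6, 0, -9, 0, 81/20, 0, -243/280, …
g: a_k = -3, 0, 6, 0, -2, 0, 4/15, 0, …
L₀ := lclm(L_f,L_g); ord L₀ ≤ 2+2.
L = 36 + 13·Dx^2 + Dx^4  (order 4).
h: a_k = -3, 6, 6, -9, -2, 81/20, 4/15, -243/280, …
ICs: h(0) = -3, h′(0) = 6, h′′(0) = 12, h′′′(0) = -54.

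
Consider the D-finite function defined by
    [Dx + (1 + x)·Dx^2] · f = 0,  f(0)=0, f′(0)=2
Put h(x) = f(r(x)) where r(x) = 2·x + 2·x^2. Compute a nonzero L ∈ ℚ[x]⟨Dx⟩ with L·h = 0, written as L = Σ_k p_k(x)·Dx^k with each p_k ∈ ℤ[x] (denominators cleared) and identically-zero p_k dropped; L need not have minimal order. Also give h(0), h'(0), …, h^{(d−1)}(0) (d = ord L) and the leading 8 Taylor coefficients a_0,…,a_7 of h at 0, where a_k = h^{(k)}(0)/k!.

L = (4·x + 4·x^2)·Dx + (1 + 4·x + 6·x^2 + 4·x^3)·Dx^2  (order 2).
h: a_k = 0, 4, 0, -8/3, 4, -16/5, 0, 32/7, …
ICs: h(0) = 0, h′(0) = 4.

f: a_k = 0, 2, -1, 2/3, -1/2, 2/5, -1/3, 2/7, …
Change of var in L_f (x↦r) gives L₀.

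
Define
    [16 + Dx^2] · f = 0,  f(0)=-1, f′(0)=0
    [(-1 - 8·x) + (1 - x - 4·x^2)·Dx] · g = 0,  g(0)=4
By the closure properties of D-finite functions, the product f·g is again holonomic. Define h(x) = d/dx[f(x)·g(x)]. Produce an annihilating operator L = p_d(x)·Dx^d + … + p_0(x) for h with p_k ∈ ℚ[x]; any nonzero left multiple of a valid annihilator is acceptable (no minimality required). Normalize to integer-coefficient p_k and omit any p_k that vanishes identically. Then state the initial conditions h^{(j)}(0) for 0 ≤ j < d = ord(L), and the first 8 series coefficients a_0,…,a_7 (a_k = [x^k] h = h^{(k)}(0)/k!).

f: a_k = -1, 0, 8, 0, -32/3, 0, 256/45, 0, …
g: a_k = 4, 4, 20, 36, 116, 260, 724, 1764, …
L₀ := L_f ⊗_s L_g (sym. prod.), ord ≤ 2.
h₀' ⇒ L via d/dx closure of L₀.
L = (-12 - 64·x - 224·x^2 + 256·x^3 + 512·x^4) + (-1 - 4·x + 48·x^2 + 128·x^3)·Dx + (1 - 3·x - 10·x^2 + 16·x^3 + 32·x^4)·Dx^2  (order 2).
h: a_k = -4, 24, -12, 16/3, -220/3, 1208/15, -14252/45, 544/35, …
ICs: h(0) = -4, h′(0) = 24.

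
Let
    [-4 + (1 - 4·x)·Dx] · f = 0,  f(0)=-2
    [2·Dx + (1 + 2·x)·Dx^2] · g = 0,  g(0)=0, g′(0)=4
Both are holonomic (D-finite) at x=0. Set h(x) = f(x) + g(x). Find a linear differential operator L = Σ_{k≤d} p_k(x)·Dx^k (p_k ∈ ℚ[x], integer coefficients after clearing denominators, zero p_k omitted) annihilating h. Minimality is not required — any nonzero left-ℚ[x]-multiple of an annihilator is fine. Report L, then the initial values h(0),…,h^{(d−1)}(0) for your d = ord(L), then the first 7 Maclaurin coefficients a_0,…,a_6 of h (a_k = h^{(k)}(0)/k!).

f: a_k = -2, -8, -32, -128, -512, -2048, -8192, …
g: a_k = 0, 4, -4, 16/3, -8, 64/5, -64/3, …
Sum ⇒ L₀ = lclm(L_f,L_g) in ℚ(x)⟨Dx⟩.
L = (128 + 64·x)·Dx + (44 + 224·x + 128·x^2)·Dx^2 + (-5 + 6·x + 48·x^2 + 32·x^3)·Dx^3  (order 3).
h: a_k = -2, -4, -36, -368/3, -520, -10176/5, -24640/3, …
ICs: h(0) = -2, h′(0) = -4, h′′(0) = -72.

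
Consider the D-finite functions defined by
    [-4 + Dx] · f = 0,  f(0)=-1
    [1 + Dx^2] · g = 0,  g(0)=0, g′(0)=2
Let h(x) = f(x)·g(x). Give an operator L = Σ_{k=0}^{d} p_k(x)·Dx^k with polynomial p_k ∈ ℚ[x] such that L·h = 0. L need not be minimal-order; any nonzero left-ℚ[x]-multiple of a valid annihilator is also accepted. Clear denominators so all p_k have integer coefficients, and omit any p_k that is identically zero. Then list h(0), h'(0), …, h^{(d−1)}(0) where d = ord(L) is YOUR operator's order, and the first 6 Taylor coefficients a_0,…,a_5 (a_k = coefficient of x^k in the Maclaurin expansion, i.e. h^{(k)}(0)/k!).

f: a_k = -1, -4, -8, -32/3, -32/3, -128/15, …
g: a_k = 0, 2, 0, -1/3, 0, 1/60, …
L₀ := L_f ⊗_s L_g (sym. prod.), ord ≤ 2.
L = 17 - 8·Dx + Dx^2  (order 2).
h: a_k = 0, -2, -8, -47/3, -20, -1121/60, …
ICs: h(0) = 0, h′(0) = -2.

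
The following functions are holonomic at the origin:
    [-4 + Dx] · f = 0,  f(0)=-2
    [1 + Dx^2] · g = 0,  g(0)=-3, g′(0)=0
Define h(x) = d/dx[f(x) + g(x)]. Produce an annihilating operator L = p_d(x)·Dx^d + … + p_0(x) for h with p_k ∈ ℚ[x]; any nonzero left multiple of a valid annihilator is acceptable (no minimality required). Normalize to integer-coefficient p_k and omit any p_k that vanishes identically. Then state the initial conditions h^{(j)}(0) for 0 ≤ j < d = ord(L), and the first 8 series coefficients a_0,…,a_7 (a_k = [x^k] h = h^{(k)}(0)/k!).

L = 4 - Dx + 4·Dx^2 - Dx^3  (order 3).
h: a_k = -8, -29, -64, -515/6, -256/3, -8189/120, -2048/45, -3745/144, …
ICs: h(0) = -8, h′(0) = -29, h′′(0) = -128.

f: a_k = -2, -8, -16, -64/3, -64/3, -256/15, -512/45, -2048/315, …
g: a_k = -3, 0, 3/2, 0, -1/8, 0, 1/240, 0, …
Weyl lclm of L_f,L_g ⇒ L₀ (ord ≤ 3).
Derive L from L₀ (diff closure).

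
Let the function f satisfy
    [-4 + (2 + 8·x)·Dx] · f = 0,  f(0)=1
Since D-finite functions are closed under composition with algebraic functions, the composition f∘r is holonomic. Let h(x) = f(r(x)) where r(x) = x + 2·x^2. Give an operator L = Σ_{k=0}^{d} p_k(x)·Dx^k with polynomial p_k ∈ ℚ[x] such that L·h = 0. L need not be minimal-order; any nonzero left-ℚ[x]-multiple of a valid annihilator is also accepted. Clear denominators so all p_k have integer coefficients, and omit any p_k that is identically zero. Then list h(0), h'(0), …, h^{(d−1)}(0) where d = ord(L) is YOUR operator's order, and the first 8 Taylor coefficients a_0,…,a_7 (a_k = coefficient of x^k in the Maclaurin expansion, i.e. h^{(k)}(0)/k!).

L = (-2 - 8·x) + (1 + 4·x + 8·x^2)·Dx  (order 1).
h: a_k = 1, 2, 2, -4, 6, -4, -12, 56, …
ICs: h(0) = 1.

f: a_k = 1, 2, -2, 4, -10, 28, -84, 264, …
L₀ from L_f via x↦r, Dx↦r'^{-1}Dx.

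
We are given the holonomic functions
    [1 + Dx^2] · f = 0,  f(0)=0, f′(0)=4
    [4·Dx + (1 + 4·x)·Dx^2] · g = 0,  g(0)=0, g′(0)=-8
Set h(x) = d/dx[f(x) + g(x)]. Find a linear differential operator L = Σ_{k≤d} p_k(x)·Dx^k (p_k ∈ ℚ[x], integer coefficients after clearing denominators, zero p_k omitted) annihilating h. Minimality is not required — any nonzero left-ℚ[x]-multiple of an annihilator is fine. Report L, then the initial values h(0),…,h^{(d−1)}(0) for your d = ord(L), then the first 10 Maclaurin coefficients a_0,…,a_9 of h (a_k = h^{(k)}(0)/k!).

L = (388 + 32·x + 64·x^2) + (33 + 140·x + 48·x^2 + 64·x^3)·Dx + (388 + 32·x + 64·x^2)·Dx^2 + (33 + 140·x + 48·x^2 + 64·x^3)·Dx^3  (order 3).
h: a_k = -4, 32, -130, 512, -12287/6, 8192, -5898241/180, 131072, -5284823039/10080, 2097152, …
ICs: h(0) = -4, h′(0) = 32, h′′(0) = -260.

f: a_k = 0, 4, 0, -2/3, 0, 1/30, 0, -1/1260, 0, 1/90720, …
g: a_k = 0, -8, 16, -128/3, 128, -2048/5, 4096/3, -32768/7, 16384, -524288/9, …
Weyl lclm of L_f,L_g ⇒ L₀ (ord ≤ 4).
h=h₀': d/dx-closure on L₀ ⇒ L.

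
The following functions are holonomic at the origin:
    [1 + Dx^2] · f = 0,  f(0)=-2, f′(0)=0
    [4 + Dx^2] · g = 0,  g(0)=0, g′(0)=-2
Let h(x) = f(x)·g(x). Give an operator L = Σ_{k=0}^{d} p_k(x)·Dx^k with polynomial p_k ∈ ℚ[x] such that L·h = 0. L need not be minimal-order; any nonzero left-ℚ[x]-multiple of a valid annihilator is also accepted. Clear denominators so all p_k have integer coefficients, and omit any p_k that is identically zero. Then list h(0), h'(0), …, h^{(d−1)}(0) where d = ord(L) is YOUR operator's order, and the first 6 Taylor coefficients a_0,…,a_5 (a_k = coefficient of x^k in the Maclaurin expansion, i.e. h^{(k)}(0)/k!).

f: a_k = -2, 0, 1, 0, -1/12, 0, …
g: a_k = 0, -2, 0, 4/3, 0, -4/15, …
f·g: L₀ = L_f ⊗_s L_g, ord ≤ 2·2.
L = 9 + 10·Dx^2 + Dx^4  (order 4).
h: a_k = 0, 4, 0, -14/3, 0, 61/30, …
ICs: h(0) = 0, h′(0) = 4, h′′(0) = 0, h′′′(0) = -28.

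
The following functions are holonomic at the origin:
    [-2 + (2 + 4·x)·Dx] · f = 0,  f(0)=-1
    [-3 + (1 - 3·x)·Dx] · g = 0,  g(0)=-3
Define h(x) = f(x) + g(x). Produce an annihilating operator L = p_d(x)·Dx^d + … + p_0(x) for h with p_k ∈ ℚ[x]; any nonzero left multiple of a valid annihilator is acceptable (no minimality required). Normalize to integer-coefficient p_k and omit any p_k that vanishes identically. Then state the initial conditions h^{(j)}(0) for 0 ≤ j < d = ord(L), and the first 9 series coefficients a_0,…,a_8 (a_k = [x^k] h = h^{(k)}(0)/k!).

f: a_k = -1, -1, 1/2, -1/2, 5/8, -7/8, 21/16, -33/16, 429/128, …
g: a_k = -3, -9, -27, -81, -243, -729, -2187, -6561, -19683, …
L₀ := lclm(L_f,L_g); ord L₀ ≤ 1+1.
L = (21 + 27·x) + (-19 - 66·x - 81·x^2)·Dx + (2 + 7·x - 21·x^2 - 54·x^3)·Dx^2  (order 2).
h: a_k = -4, -10, -53/2, -163/2, -1939/8, -5839/8, -34971/16, -105009/16, -2518995/128, …
ICs: h(0) = -4, h′(0) = -10.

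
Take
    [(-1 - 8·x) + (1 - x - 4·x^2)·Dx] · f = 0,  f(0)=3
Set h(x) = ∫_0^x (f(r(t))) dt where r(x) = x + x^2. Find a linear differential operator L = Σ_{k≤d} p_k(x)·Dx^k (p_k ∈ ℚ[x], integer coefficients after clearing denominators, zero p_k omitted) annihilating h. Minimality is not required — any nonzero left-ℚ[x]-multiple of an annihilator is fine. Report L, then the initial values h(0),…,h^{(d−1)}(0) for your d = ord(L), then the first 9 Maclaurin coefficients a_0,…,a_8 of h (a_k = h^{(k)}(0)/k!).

f: a_k = 3, 3, 15, 27, 87, 195, 543, 1323, 3495, …
L₀ from L_f via x↦r, Dx↦r'^{-1}Dx.
h=∫h₀ ⇒ L = L₀·Dx.
L = (1 + 10·x + 24·x^2 + 16·x^3)·Dx + (-1 + x + 5·x^2 + 8·x^3 + 4·x^4)·Dx^2  (order 2).
h: a_k = 0, 3, 3/2, 6, 57/4, 183/5, 104, 2067/7, 6879/8, …
ICs: h(0) = 0, h′(0) = 3.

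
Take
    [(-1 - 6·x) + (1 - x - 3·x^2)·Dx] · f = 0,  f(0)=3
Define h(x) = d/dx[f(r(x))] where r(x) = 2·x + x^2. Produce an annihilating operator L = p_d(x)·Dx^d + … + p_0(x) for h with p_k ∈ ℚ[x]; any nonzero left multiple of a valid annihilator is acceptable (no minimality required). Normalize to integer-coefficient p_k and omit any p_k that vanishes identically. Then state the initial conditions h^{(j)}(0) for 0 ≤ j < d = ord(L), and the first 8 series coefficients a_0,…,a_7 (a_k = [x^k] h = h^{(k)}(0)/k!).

f: a_k = 3, 3, 12, 21, 57, 120, 291, 651, …
Substitute x→r, Dx→(1/r')Dx; clear ⇒ L₀.
h=h₀': d/dx-closure on L₀ ⇒ L.
L = (17 + 114·x + 597·x^2 + 1260·x^3 + 1215·x^4 + 540·x^5 + 90·x^6) + (-1 - 11·x + 21·x^2 + 211·x^3 + 405·x^4 + 333·x^5 + 126·x^6 + 18·x^7)·Dx  (order 1).
h: a_k = 6, 102, 648, 4704, 28950, 177678, 1044792, 6051912, …
ICs: h(0) = 6.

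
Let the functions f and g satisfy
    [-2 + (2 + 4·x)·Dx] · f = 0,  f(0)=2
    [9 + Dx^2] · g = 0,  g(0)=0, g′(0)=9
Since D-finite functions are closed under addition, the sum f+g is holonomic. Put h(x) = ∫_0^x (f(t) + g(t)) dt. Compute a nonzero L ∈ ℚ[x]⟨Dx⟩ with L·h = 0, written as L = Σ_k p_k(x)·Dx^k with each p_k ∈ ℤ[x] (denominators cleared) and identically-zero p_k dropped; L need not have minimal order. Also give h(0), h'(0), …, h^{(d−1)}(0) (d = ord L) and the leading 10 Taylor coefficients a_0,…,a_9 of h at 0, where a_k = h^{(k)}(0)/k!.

L = (-27 - 81·x - 81·x^2)·Dx + (18 + 117·x + 243·x^2 + 162·x^3)·Dx^2 + (-3 - 9·x - 9·x^2)·Dx^3 + (2 + 13·x + 27·x^2 + 18·x^3)·Dx^4  (order 4).
h: a_k = 0, 2, 11/2, -1/3, -25/8, -1/4, 313/240, -3/8, 1581/4480, -143/192, …
ICs: h(0) = 0, h′(0) = 2, h′′(0) = 11, h′′′(0) = -2.

f: a_k = 2, 2, -1, 1, -5/4, 7/4, -21/8, 33/8, -429/64, 715/64, …
g: a_k = 0, 9, 0, -27/2, 0, 243/40, 0, -729/560, 0, 729/4480, …
f+g: L₀ = lclm(L_f,L_g), ord ≤ 1+2.
∫: right-multiply L₀ by Dx.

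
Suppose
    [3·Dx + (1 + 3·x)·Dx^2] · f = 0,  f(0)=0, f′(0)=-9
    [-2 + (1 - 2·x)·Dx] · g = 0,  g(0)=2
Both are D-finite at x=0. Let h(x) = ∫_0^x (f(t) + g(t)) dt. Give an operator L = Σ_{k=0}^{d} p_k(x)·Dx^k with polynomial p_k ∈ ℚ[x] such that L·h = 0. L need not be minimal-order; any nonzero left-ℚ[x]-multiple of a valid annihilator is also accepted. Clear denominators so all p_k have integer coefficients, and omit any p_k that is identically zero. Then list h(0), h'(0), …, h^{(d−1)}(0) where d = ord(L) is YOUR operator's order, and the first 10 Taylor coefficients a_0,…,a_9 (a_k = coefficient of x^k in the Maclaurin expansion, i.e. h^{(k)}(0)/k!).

f: a_k = 0, -9, 27/2, -27, 243/4, -729/5, 729/2, -6561/7, 19683/8, -6561, …
g: a_k = 2, 4, 8, 16, 32, 64, 128, 256, 512, 1024, …
L₀ := lclm(L_f,L_g); ord L₀ ≤ 2+1.
Integrate: L := L₀·Dx.
L = (-144 - 72·x)·Dx^2 + (-6 - 216·x - 144·x^2)·Dx^3 + (7 + 13·x - 36·x^2 - 36·x^3)·Dx^4  (order 4).
h: a_k = 0, 2, -5/2, 43/6, -11/4, 371/20, -409/30, 985/14, -4769/56, 23779/72, …
ICs: h(0) = 0, h′(0) = 2, h′′(0) = -5, h′′′(0) = 43.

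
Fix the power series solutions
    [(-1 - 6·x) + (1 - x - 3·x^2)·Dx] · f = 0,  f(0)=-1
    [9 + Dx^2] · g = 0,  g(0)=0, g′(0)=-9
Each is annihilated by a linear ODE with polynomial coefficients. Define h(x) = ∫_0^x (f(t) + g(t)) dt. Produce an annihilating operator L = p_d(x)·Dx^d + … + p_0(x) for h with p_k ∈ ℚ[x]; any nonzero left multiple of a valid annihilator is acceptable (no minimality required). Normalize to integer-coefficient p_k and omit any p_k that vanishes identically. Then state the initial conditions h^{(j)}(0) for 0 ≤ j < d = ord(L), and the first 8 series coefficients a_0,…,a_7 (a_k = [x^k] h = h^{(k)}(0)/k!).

f: a_k = -1, -1, -4, -7, -19, -40, -97, -217, …
g: a_k = 0, -9, 0, 27/2, 0, -243/40, 0, 729/560, …
L₀ := lclm(L_f,L_g); ord L₀ ≤ 1+2.
h=∫₀ˣh₀: take L = L₀·Dx.
L = (459 + 2916·x + 1539·x^2 + 3888·x^3 + 3645·x^4 + 4374·x^5)·Dx + (-153 + 153·x + 378·x^2 - 405·x^3 + 2187·x^5 + 2187·x^6)·Dx^2 + (51 + 324·x + 171·x^2 + 432·x^3 + 405·x^4 + 486·x^5)·Dx^3 + (-17 + 17·x + 42·x^2 - 45·x^3 + 243·x^5 + 243·x^6)·Dx^4  (order 4).
h: a_k = 0, -1, -5, -4/3, 13/8, -19/5, -1843/240, -97/7, …
ICs: h(0) = 0, h′(0) = -1, h′′(0) = -10, h′′′(0) = -8.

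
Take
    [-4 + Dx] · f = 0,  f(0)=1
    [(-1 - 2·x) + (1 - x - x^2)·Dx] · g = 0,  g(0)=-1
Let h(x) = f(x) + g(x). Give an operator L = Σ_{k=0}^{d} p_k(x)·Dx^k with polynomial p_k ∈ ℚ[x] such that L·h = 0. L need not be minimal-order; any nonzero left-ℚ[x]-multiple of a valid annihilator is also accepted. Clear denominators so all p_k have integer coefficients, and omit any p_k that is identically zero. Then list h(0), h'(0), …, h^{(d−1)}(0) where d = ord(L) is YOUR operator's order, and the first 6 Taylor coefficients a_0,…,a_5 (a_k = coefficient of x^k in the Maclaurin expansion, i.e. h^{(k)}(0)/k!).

L = (8·x + 72·x^2 + 32·x^3) + (12 - 38·x - 22·x^2 + 32·x^3 + 16·x^4)·Dx + (-3 + 9·x + x^2 - 10·x^3 - 4·x^4)·Dx^2  (order 2).
h: a_k = 0, 3, 6, 23/3, 17/3, 8/15, …
ICs: h(0) = 0, h′(0) = 3.

f: a_k = 1, 4, 8, 32/3, 32/3, 128/15, …
g: a_k = -1, -1, -2, -3, -5, -8, …
Sum ⇒ L₀ = lclm(L_f,L_g) in ℚ(x)⟨Dx⟩.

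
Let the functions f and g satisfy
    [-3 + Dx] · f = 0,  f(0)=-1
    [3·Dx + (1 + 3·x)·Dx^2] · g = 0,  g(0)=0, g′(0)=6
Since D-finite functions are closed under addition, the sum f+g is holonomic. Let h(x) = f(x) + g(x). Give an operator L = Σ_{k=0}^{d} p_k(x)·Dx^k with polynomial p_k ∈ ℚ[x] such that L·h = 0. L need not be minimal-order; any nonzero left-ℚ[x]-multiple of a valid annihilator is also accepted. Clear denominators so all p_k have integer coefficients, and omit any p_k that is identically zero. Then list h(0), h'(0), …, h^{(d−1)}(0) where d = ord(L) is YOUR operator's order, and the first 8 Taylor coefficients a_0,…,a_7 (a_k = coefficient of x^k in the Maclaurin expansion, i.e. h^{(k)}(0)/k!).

f: a_k = -1, -3, -9/2, -9/2, -27/8, -81/40, -81/80, -243/560, …
g: a_k = 0, 6, -9, 18, -81/2, 486/5, -243, 4374/7, …
f+g: L₀ = lclm(L_f,L_g), ord ≤ 1+2.
L = (-27 - 27·x)·Dx + (3 - 18·x - 27·x^2)·Dx^2 + (2 + 9·x + 9·x^2)·Dx^3  (order 3).
h: a_k = -1, 3, -27/2, 27/2, -351/8, 3807/40, -19521/80, 349677/560, …
ICs: h(0) = -1, h′(0) = 3, h′′(0) = -27.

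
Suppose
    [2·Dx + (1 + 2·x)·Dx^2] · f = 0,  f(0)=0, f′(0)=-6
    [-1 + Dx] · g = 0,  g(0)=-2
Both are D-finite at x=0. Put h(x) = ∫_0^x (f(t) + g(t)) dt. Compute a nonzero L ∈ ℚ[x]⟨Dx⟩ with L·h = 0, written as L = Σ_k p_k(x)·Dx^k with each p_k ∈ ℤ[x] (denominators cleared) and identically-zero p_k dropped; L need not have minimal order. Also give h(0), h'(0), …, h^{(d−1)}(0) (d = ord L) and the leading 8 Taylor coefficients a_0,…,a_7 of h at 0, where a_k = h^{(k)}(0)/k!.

f: a_k = 0, -6, 6, -8, 12, -96/5, 32, -384/7, …
g: a_k = -2, -2, -1, -1/3, -1/12, -1/60, -1/360, -1/2520, …
Weyl lclm of L_f,L_g ⇒ L₀ (ord ≤ 3).
∫: right-multiply L₀ by Dx.
L = (-10 - 4·x)·Dx^2 + (7 - 4·x - 4·x^2)·Dx^3 + (3 + 8·x + 4·x^2)·Dx^4  (order 4).
h: a_k = 0, -2, -4, 5/3, -25/12, 143/60, -1153/360, 11519/2520, …
ICs: h(0) = 0, h′(0) = -2, h′′(0) = -8, h′′′(0) = 10.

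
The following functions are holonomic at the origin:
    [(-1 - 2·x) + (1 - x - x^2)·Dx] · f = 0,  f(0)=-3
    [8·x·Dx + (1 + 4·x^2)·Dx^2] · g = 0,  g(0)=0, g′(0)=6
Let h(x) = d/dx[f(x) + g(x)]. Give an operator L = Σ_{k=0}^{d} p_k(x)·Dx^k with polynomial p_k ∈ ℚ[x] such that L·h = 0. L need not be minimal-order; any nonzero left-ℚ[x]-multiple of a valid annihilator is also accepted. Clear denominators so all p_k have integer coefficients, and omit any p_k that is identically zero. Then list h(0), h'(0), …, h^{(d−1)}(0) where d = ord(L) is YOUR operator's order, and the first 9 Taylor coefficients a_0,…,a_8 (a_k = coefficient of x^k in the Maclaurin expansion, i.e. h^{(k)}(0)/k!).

f: a_k = -3, -3, -6, -9, -15, -24, -39, -63, -102, …
g: a_k = 0, 6, 0, -8, 0, 96/5, 0, -384/7, 0, …
f+g: L₀ = lclm(L_f,L_g), ord ≤ 1+2.
Differentiate: ansatz ord ≤ ord L₀ ⇒ L.
L = (-16 + 64·x + 400·x^2 + 576·x^3 + 696·x^4 + 96·x^6) + (13 + 24·x + 22·x^2 + 204·x^3 + 548·x^4 + 488·x^5 + 48·x^6 + 96·x^7)·Dx + (-2 - 5·x - 14·x^2 + 2·x^3 - 13·x^4 + 92·x^5 + 48·x^6 + 16·x^7 + 16·x^8)·Dx^2  (order 2).
h: a_k = 3, -12, -51, -60, -24, -234, -825, -816, 51, …
ICs: h(0) = 3, h′(0) = -12.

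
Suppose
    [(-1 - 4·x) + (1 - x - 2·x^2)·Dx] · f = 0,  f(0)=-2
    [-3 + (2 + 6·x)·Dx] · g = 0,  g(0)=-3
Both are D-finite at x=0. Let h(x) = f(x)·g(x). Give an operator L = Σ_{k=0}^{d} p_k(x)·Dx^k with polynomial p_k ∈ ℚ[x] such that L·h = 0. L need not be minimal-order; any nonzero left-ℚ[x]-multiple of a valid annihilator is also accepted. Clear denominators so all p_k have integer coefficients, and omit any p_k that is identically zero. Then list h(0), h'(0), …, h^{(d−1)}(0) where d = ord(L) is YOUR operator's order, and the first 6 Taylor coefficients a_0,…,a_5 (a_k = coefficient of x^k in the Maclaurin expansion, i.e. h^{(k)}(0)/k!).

L = (5 + 11·x + 18·x^2) + (-2 - 4·x + 10·x^2 + 12·x^3)·Dx  (order 1).
h: a_k = 6, 15, 81/4, 483/8, 5241/64, 31041/128, …
ICs: h(0) = 6.

f: a_k = -2, -2, -6, -10, -22, -42, …
g: a_k = -3, -9/2, 27/8, -81/16, 1215/128, -5103/256, …
h₀=f·g: eliminate ⇒ L₀, order ≤ 1·1.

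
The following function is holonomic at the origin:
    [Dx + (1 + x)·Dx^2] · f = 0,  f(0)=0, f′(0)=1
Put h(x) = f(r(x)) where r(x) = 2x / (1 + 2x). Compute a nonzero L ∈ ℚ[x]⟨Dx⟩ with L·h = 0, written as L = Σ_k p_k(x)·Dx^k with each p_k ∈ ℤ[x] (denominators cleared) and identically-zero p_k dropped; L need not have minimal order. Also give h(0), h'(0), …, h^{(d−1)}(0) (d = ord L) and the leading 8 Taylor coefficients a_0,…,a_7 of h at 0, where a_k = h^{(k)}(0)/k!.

L = (6 + 16·x)·Dx + (1 + 6·x + 8·x^2)·Dx^2  (order 2).
h: a_k = 0, 2, -6, 56/3, -60, 992/5, -672, 16256/7, …
ICs: h(0) = 0, h′(0) = 2.

f: a_k = 0, 1, -1/2, 1/3, -1/4, 1/5, -1/6, 1/7, …
h₀=f(r): pull back L_f along r ⇒ L₀.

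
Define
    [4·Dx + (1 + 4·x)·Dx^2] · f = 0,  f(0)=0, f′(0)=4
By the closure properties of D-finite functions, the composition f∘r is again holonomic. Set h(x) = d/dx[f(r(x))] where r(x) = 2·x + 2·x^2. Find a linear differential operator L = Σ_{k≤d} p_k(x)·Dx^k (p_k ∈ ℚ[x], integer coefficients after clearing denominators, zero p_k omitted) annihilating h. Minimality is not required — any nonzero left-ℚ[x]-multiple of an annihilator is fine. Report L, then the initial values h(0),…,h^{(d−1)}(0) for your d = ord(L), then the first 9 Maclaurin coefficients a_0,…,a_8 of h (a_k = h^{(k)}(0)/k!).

f: a_k = 0, 4, -8, 64/3, -64, 1024/5, -2048/3, 16384/7, -8192, …
f∘r: x↦r, Dx↦Dx/r' in L_f ⇒ L₀.
h₀' ⇒ L via d/dx closure of L₀.
L = (6 + 16·x + 16·x^2) + (1 + 10·x + 24·x^2 + 16·x^3)·Dx  (order 1).
h: a_k = 8, -48, 320, -2176, 14848, -101376, 692224, -4726784, 32276480, …
ICs: h(0) = 8.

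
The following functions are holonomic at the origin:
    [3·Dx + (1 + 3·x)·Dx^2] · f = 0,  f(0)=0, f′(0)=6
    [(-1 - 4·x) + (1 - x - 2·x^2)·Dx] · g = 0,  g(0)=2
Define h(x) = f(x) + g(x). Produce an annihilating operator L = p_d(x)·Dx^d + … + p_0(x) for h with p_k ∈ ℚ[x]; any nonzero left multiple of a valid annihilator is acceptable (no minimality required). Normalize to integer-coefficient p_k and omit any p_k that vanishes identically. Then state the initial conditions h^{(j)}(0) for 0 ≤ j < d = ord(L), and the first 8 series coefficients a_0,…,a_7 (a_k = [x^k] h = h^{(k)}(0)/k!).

L = (-66 - 270·x - 576·x^2 - 336·x^3 - 288·x^4)·Dx + (-4 - 96·x - 492·x^2 - 832·x^3 - 696·x^4 - 480·x^5)·Dx^2 + (3 + 19·x + 25·x^2 - 39·x^3 - 116·x^4 - 164·x^5 - 96·x^6)·Dx^3  (order 3).
h: a_k = 2, 8, -3, 28, -37/2, 696/5, -157, 5564/7, …
ICs: h(0) = 2, h′(0) = 8, h′′(0) = -6.

f: a_k = 0, 6, -9, 18, -81/2, 486/5, -243, 4374/7, …
g: a_k = 2, 2, 6, 10, 22, 42, 86, 170, …
Sum ⇒ L₀ = lclm(L_f,L_g) in ℚ(x)⟨Dx⟩.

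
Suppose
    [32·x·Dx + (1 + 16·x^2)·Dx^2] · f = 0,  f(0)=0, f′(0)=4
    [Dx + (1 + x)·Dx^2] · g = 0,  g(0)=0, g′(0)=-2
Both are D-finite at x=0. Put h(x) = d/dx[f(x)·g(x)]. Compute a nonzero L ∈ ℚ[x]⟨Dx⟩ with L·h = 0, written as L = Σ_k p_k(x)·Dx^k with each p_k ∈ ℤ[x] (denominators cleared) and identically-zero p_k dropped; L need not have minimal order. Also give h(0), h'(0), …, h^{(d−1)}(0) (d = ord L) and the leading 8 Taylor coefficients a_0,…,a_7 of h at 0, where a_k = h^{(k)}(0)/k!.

f: a_k = 0, 4, 0, -64/3, 0, 1024/5, 0, -16384/7, …
g: a_k = 0, -2, 1, -2/3, 1/2, -2/5, 1/3, -2/7, …
f·g: L₀ = L_f ⊗_s L_g, ord ≤ 2·2.
h₀' ⇒ L via d/dx closure of L₀.
L = (4224 + 8384·x + 204800·x^2 + 531456·x^3 + 491520·x^4 + 212992·x^5 + 262144·x^7) + (4098 + 28864·x + 258368·x^2 + 1045504·x^3 + 1798144·x^4 + 1523712·x^5 + 573440·x^6 + 786432·x^7 + 917504·x^8)·Dx + (132 + 8644·x + 37632·x^2 + 196032·x^3 + 614400·x^4 + 955392·x^5 + 786432·x^6 + 540672·x^7 + 786432·x^8 + 524288·x^9)·Dx^2 + (65 + 258·x + 2497·x^2 + 8576·x^3 + 30336·x^4 + 76800·x^5 + 118272·x^6 + 98304·x^7 + 98304·x^8 + 131072·x^9 + 65536·x^10)·Dx^3  (order 3).
h: a_k = 0, -16, 12, 160, -290/3, -35728/15, 20524/15, 36416, …
ICs: h(0) = 0, h′(0) = -16, h′′(0) = 24.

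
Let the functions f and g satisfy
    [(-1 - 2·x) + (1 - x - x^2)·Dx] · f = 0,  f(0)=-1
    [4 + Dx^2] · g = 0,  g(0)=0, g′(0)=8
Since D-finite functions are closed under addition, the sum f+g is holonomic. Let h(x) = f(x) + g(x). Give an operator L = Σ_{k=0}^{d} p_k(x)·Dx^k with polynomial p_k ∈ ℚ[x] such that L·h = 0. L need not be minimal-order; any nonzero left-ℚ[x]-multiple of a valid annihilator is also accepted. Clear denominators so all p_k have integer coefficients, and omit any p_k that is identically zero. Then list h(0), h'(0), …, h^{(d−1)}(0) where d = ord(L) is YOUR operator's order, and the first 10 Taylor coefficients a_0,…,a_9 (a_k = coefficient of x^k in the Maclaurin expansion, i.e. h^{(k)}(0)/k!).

L = (44 + 96·x + 32·x^2 + 48·x^3 + 40·x^4 + 16·x^5) + (-16 + 20·x + 8·x^2 - 16·x^3 + 12·x^4 + 24·x^5 + 8·x^6)·Dx + (11 + 24·x + 8·x^2 + 12·x^3 + 10·x^4 + 4·x^5)·Dx^2 + (-4 + 5·x + 2·x^2 - 4·x^3 + 3·x^4 + 6·x^5 + 2·x^6)·Dx^3  (order 3).
h: a_k = -1, 7, -2, -25/3, -5, -104/15, -13, -6647/315, -34, -155909/2835, …
ICs: h(0) = -1, h′(0) = 7, h′′(0) = -4.

f: a_k = -1, -1, -2, -3, -5, -8, -13, -21, -34, -55, …
g: a_k = 0, 8, 0, -16/3, 0, 16/15, 0, -32/315, 0, 16/2835, …
h₀=f+g: left-lcm gives L₀, ord ≤ 3.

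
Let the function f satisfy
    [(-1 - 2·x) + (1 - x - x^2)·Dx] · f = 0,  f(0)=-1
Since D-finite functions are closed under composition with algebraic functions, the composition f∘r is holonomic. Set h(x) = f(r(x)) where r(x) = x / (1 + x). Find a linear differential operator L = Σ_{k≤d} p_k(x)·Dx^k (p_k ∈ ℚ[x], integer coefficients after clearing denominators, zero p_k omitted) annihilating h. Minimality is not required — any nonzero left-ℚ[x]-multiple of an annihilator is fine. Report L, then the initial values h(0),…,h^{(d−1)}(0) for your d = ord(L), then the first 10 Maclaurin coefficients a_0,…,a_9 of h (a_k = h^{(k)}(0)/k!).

f: a_k = -1, -1, -2, -3, -5, -8, -13, -21, -34, -55, …
f∘r: x↦r, Dx↦Dx/r' in L_f ⇒ L₀.
L = (1 + 3·x) + (-1 - 2·x + x^3)·Dx  (order 1).
h: a_k = -1, -1, -1, 0, -1, 1, -2, 3, -5, 8, …
ICs: h(0) = -1.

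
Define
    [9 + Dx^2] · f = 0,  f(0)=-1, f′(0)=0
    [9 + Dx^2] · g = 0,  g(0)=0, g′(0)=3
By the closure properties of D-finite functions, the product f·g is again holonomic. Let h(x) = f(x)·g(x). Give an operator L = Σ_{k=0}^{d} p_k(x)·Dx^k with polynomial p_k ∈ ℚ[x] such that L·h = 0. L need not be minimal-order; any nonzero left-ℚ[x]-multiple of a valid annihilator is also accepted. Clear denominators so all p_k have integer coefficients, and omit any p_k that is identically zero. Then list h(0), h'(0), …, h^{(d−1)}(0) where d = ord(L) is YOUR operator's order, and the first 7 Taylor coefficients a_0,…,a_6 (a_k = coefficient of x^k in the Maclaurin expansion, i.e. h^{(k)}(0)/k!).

L = 36·Dx + Dx^3  (order 3).
h: a_k = 0, -3, 0, 18, 0, -162/5, 0, …
ICs: h(0) = 0, h′(0) = -3, h′′(0) = 0.

f: a_k = -1, 0, 9/2, 0, -27/8, 0, 81/80, …
g: a_k = 0, 3, 0, -9/2, 0, 81/40, 0, …
f·g: L₀ = L_f ⊗_s L_g, ord ≤ 2·2.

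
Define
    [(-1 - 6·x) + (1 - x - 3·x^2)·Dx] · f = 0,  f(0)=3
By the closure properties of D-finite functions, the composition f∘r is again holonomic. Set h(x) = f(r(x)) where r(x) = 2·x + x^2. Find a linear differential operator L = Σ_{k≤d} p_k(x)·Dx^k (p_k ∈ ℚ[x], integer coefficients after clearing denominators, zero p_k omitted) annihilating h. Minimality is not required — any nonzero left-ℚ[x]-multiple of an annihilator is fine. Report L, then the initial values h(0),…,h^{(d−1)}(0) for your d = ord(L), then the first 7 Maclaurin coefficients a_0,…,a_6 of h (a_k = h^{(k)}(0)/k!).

L = (2 + 26·x + 36·x^2 + 12·x^3) + (-1 + 2·x + 13·x^2 + 12·x^3 + 3·x^4)·Dx  (order 1).
h: a_k = 3, 6, 51, 216, 1176, 5790, 29613, …
ICs: h(0) = 3.

f: a_k = 3, 3, 12, 21, 57, 120, 291, …
f∘r: x↦r, Dx↦Dx/r' in L_f ⇒ L₀.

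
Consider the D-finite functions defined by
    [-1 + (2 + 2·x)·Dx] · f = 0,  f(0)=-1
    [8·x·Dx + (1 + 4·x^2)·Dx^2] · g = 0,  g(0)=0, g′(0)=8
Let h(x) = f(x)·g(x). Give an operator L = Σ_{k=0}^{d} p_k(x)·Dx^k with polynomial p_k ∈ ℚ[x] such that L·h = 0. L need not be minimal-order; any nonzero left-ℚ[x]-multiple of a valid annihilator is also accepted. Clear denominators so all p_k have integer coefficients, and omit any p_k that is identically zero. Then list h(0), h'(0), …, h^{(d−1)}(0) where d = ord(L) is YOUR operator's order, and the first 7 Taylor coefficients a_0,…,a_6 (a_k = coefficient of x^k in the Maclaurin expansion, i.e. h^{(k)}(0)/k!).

f: a_k = -1, -1/2, 1/8, -1/16, 5/128, -7/256, 21/1024, …
g: a_k = 0, 8, 0, -32/3, 0, 128/5, 0, …
Sym-product of L_f,L_g gives L₀ (≤ ord 2).
L = (3 - 16·x - 4·x^2) + (-4 + 28·x + 48·x^2 + 16·x^3)·Dx + (4 + 8·x + 20·x^2 + 32·x^3 + 16·x^4)·Dx^2  (order 2).
h: a_k = 0, -8, -4, 35/3, 29/6, -6389/240, -5929/480, …
ICs: h(0) = 0, h′(0) = -8.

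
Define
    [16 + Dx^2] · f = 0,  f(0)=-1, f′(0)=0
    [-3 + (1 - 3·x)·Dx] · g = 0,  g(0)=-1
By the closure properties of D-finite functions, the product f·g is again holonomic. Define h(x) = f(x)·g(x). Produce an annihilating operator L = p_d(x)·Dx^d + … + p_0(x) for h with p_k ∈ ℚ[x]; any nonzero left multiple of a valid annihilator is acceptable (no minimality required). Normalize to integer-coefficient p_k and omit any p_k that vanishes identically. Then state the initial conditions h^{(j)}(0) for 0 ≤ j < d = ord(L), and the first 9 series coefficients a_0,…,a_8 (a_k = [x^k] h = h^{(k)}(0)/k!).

f: a_k = -1, 0, 8, 0, -32/3, 0, 256/45, 0, -512/315, …
g: a_k = -1, -3, -9, -27, -81, -243, -729, -2187, -6561, …
Sym-product of L_f,L_g gives L₀ (≤ ord 2).
L = (-16 + 48·x) + 6·Dx + (-1 + 3·x)·Dx^2  (order 2).
h: a_k = 1, 3, 1, 3, 59/3, 59, 7709/45, 7709/15, 486179/315, …
ICs: h(0) = 1, h′(0) = 3.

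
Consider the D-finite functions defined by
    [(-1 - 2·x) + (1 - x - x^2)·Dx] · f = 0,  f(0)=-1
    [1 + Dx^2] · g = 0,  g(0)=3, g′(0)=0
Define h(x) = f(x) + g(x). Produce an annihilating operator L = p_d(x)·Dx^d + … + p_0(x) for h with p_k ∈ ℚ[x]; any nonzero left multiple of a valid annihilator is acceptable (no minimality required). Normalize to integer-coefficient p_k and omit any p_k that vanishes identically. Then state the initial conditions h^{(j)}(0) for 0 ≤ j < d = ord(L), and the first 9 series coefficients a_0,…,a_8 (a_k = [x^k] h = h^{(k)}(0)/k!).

f: a_k = -1, -1, -2, -3, -5, -8, -13, -21, -34, …
g: a_k = 3, 0, -3/2, 0, 1/8, 0, -1/240, 0, 1/13440, …
Weyl lclm of L_f,L_g ⇒ L₀ (ord ≤ 3).
L = (19 + 48·x + 31·x^2 + 24·x^3 + 5·x^4 + 2·x^5) + (-5 + x + 4·x^2 + 7·x^3 + 6·x^4 + 3·x^5 + x^6)·Dx + (19 + 48·x + 31·x^2 + 24·x^3 + 5·x^4 + 2·x^5)·Dx^2 + (-5 + x + 4·x^2 + 7·x^3 + 6·x^4 + 3·x^5 + x^6)·Dx^3  (order 3).
h: a_k = 2, -1, -7/2, -3, -39/8, -8, -3121/240, -21, -456959/13440, …
ICs: h(0) = 2, h′(0) = -1, h′′(0) = -7.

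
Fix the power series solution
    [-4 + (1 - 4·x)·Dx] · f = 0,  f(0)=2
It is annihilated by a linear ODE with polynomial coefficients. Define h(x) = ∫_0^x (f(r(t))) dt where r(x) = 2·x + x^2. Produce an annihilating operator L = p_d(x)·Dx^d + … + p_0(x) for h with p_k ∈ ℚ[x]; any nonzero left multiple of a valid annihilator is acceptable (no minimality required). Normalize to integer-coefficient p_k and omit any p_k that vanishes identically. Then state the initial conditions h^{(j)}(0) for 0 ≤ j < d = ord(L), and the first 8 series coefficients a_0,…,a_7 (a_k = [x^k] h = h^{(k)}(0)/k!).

L = (8 + 8·x)·Dx + (-1 + 8·x + 4·x^2)·Dx^2  (order 2).
h: a_k = 0, 2, 8, 136/3, 288, 1952, 41344/3, 700544/7, …
ICs: h(0) = 0, h′(0) = 2.

f: a_k = 2, 8, 32, 128, 512, 2048, 8192, 32768, …
L₀ from L_f via x↦r, Dx↦r'^{-1}Dx.
∫: right-multiply L₀ by Dx.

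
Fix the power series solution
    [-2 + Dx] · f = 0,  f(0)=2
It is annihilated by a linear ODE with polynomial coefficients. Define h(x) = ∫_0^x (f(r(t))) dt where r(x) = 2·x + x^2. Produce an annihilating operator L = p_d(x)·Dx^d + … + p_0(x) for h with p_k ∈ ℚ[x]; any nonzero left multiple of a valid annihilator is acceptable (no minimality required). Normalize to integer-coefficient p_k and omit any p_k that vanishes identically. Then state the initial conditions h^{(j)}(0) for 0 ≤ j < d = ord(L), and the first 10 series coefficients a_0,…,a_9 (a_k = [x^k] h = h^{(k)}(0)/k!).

L = (-4 - 4·x)·Dx + Dx^2  (order 2).
h: a_k = 0, 2, 4, 20/3, 28/3, 172/15, 568/45, 3992/315, 740/63, 28772/2835, …
ICs: h(0) = 0, h′(0) = 2.

f: a_k = 2, 4, 4, 8/3, 4/3, 8/15, 8/45, 16/315, 4/315, 8/2835, …
f∘r: x↦r, Dx↦Dx/r' in L_f ⇒ L₀.
h=∫₀ˣh₀: take L = L₀·Dx.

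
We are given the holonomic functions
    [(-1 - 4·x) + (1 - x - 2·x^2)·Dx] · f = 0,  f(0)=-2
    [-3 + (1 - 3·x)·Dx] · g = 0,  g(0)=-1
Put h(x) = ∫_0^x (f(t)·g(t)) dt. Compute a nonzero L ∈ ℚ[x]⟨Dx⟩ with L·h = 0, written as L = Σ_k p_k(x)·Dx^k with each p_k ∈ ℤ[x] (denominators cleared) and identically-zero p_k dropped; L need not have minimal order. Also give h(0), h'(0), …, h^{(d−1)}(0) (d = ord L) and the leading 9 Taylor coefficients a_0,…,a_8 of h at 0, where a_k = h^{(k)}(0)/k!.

f: a_k = -2, -2, -6, -10, -22, -42, -86, -170, -342, …
g: a_k = -1, -3, -9, -27, -81, -243, -729, -2187, -6561, …
Product ⇒ symmetric product L₀, ord ≤ 1.
Integrate: L := L₀·Dx.
L = (-4 + 2·x + 18·x^2)·Dx + (1 - 4·x + x^2 + 6·x^3)·Dx^2  (order 2).
h: a_k = 0, 2, 4, 10, 25, 322/5, 168, 3110/7, 2375/2, …
ICs: h(0) = 0, h′(0) = 2.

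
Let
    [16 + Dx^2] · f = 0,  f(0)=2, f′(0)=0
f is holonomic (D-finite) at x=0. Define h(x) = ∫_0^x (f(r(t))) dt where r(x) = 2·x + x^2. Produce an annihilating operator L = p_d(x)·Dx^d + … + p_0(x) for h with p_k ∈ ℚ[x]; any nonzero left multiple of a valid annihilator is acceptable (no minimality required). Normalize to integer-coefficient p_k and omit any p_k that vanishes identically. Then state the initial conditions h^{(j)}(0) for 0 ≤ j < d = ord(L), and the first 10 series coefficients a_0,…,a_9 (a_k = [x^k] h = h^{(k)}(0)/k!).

L = (64 + 192·x + 192·x^2 + 64·x^3)·Dx - Dx^2 + (1 + x)·Dx^3  (order 3).
h: a_k = 0, 2, 0, -64/3, -16, 976/15, 1024/9, -9728/315, -3776/15, -591296/2835, …
ICs: h(0) = 0, h′(0) = 2, h′′(0) = 0.

f: a_k = 2, 0, -16, 0, 64/3, 0, -512/45, 0, 1024/315, 0, …
h₀=f(r): pull back L_f along r ⇒ L₀.
h=∫h₀ ⇒ L = L₀·Dx.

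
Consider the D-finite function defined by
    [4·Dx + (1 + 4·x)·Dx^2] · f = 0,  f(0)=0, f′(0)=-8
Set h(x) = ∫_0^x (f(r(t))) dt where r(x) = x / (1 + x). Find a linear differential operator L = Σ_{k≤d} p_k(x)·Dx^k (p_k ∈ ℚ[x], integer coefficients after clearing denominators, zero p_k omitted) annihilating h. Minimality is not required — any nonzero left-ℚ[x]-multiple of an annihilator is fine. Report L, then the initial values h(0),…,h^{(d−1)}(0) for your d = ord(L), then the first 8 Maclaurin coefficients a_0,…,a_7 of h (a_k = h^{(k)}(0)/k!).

f: a_k = 0, -8, 16, -128/3, 128, -2048/5, 4096/3, -32768/7, …
Substitute x→r, Dx→(1/r')Dx; clear ⇒ L₀.
h=∫h₀ ⇒ L = L₀·Dx.
L = (6 + 10·x)·Dx^2 + (1 + 6·x + 5·x^2)·Dx^3  (order 3).
h: a_k = 0, 0, -4, 8, -62/3, 312/5, -3124/15, 744, …
ICs: h(0) = 0, h′(0) = 0, h′′(0) = -8.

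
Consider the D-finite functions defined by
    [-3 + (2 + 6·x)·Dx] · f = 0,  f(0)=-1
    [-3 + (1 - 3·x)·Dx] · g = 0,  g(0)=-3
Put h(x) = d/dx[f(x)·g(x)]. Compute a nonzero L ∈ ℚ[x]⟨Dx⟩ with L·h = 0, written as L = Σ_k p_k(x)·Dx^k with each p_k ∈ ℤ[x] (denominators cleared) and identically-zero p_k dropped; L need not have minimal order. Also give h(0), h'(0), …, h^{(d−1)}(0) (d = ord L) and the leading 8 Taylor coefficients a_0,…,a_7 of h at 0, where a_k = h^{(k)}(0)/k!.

L = (11 + 54·x + 27·x^2) + (-2 - 2·x + 18·x^2 + 18·x^3)·Dx  (order 1).
h: a_k = 27/2, 297/4, 5589/16, 43497/32, 1330425/256, 9441279/512, 133693497/2048, 908311401/4096, …
ICs: h(0) = 27/2.

f: a_k = -1, -3/2, 9/8, -27/16, 405/128, -1701/256, 15309/1024, -72171/2048, …
g: a_k = -3, -9, -27, -81, -243, -729, -2187, -6561, …
L₀ := L_f ⊗_s L_g (sym. prod.), ord ≤ 1.
Differentiate: ansatz ord ≤ ord L₀ ⇒ L.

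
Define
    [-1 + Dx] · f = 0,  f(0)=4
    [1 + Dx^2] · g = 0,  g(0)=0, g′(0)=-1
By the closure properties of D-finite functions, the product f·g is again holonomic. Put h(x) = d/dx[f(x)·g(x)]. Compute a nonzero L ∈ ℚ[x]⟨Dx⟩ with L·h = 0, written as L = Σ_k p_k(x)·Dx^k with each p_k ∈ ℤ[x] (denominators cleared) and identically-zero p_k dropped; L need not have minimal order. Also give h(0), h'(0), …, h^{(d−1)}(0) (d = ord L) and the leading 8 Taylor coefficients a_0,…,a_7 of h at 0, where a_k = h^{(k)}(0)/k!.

L = 2 - 2·Dx + Dx^2  (order 2).
h: a_k = -4, -8, -4, 0, 2/3, 4/15, 2/45, 0, …
ICs: h(0) = -4, h′(0) = -8.

f: a_k = 4, 4, 2, 2/3, 1/6, 1/30, 1/180, 1/1260, …
g: a_k = 0, -1, 0, 1/6, 0, -1/120, 0, 1/5040, …
f·g: L₀ = L_f ⊗_s L_g, ord ≤ 1·2.
h₀' ⇒ L via d/dx closure of L₀.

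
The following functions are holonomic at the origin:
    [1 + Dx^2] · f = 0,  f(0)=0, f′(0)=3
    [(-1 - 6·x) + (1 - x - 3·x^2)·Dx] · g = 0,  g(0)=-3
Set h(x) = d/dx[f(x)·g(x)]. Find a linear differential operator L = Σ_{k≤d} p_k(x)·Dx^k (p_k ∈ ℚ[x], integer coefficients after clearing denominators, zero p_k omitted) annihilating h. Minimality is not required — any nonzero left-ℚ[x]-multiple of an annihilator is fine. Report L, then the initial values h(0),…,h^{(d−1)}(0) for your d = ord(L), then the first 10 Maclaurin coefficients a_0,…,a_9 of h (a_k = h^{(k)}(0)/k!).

f: a_k = 0, 3, 0, -1/2, 0, 1/40, 0, -1/1680, 0, 1/120960, …
g: a_k = -3, -3, -12, -21, -57, -120, -291, -651, -1524, -3477, …
f·g: L₀ = L_f ⊗_s L_g, ord ≤ 2·1.
h=h₀': d/dx-closure on L₀ ⇒ L.
L = (83 - 2·x - 5·x^2 + 6·x^3 + 9·x^4) + (16 + 98·x + 18·x^2 + 36·x^3)·Dx + (-5 + 4·x + 13·x^2 + 6·x^3 + 9·x^4)·Dx^2  (order 2).
h: a_k = -9, -18, -207/2, -246, -6603/8, -41949/20, -473087/80, -1060373/70, -25504807/640, -407574217/4032, …
ICs: h(0) = -9, h′(0) = -18.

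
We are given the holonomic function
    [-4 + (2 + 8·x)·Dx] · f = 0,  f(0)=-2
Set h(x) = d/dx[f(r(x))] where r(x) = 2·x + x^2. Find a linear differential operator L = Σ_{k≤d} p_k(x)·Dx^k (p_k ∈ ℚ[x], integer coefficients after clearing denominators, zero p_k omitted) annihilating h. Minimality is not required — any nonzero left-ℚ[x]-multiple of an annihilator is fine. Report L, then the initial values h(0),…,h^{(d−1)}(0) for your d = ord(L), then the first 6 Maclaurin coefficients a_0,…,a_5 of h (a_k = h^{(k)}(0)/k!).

L = -3 + (-1 - 9·x - 12·x^2 - 4·x^3)·Dx  (order 1).
h: a_k = -8, 24, -144, 912, -6000, 40464, …
ICs: h(0) = -8.

f: a_k = -2, -4, 4, -8, 20, -56, …
h₀=f(r): pull back L_f along r ⇒ L₀.
h=h₀': d/dx-closure on L₀ ⇒ L.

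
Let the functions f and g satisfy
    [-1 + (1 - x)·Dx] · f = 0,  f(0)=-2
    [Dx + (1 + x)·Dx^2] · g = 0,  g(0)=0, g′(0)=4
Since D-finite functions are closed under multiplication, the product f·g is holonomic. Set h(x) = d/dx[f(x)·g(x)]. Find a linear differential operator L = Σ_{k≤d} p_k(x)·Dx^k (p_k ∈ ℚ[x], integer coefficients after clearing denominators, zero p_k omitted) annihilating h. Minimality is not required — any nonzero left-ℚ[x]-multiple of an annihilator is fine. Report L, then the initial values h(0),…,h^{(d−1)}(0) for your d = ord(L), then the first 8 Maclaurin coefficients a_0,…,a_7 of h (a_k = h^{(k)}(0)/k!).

f: a_k = -2, -2, -2, -2, -2, -2, -2, -2, …
g: a_k = 0, 4, -2, 4/3, -1, 4/5, -2/3, 4/7, …
L₀ := L_f ⊗_s L_g (sym. prod.), ord ≤ 2.
Derive L from L₀ (diff closure).
L = 4 + (1 + 5·x)·Dx + (-1 + x^2)·Dx^2  (order 2).
h: a_k = -8, -8, -20, -56/3, -94/3, -148/5, -638/15, -4264/105, …
ICs: h(0) = -8, h′(0) = -8.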